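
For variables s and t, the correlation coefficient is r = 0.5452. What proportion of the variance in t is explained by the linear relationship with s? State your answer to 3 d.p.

0.297

r² = (0.5452)² = 0.297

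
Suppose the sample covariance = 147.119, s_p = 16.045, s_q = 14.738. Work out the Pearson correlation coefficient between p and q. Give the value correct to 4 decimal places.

r = Cov(p,q) / (s_p · s_q) = 147.119 / (16.045 × 14.738)
  = 147.119 / 236.4712 ≈ 0.6221

0.6221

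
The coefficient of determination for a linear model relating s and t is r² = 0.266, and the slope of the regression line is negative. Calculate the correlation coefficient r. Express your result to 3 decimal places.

|r| = √0.266 = 0.516
The association is negative, so r = −0.516.

-0.516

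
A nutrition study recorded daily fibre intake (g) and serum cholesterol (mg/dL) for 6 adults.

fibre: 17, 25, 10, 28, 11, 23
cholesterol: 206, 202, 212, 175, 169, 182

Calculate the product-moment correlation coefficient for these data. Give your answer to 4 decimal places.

-0.2331

n = 6, Σx = 114, Σy = 1146, Σx² = 2448, Σy² = 220494, Σxy = 21617
nΣxy − ΣxΣy = 129702 − 130644 = -942
nΣx² − (Σx)² = 14688 − 12996 = 1692; nΣy² − (Σy)² = 1322964 − 1313316 = 9648
r = -942 / √(1692 × 9648) = -942 / 4040.3485 ≈ -0.2331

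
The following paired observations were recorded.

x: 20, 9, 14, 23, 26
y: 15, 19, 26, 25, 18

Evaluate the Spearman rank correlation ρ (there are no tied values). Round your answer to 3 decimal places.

-0.300

Rank x: 3, 1, 2, 4, 5
Rank y: 1, 3, 5, 4, 2
d = rank(x) − rank(y): 2, -2, -3, 0, 3; Σd² = 26
ρ = 1 − 6Σd² / [n(n²−1)] = 1 − 6×26 / (5×24) = 1 − 156/120 ≈ -0.300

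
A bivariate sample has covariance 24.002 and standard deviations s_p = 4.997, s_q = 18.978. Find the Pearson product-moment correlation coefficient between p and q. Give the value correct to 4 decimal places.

0.2531

r = Cov(p,q) / (s_p · s_q) = 24.002 / (4.997 × 18.978)
  = 24.002 / 94.8331 ≈ 0.2531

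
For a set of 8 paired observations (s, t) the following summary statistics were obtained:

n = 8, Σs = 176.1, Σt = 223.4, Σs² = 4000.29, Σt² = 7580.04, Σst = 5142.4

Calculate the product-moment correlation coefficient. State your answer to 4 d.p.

r = (nΣst − ΣsΣt) / √[(nΣs² − (Σs)²)(nΣt² − (Σt)²)]
Numerator: 8×5142.4 − 176.1×223.4 = 1798.46
Denominator: √[(32002.32 − 31011.21)(60640.32 − 49907.56)] = √[991.11 × 10732.76] = 3261.4944
r = 1798.46 / 3261.4944 ≈ 0.5514

0.5514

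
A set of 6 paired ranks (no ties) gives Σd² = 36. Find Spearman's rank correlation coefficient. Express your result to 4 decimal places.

ρ = 1 − 6Σd² / [n(n²−1)] = 1 − 6×36 / (6×35)
  = 1 − 216/210 = 1 − 1.02857 ≈ -0.0286

-0.0286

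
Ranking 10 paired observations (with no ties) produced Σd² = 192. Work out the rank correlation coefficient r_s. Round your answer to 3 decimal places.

ρ = 1 − 6Σd² / [n(n²−1)] = 1 − 6×192 / (10×99)
  = 1 − 1152/990 = 1 − 1.1636 ≈ -0.164

-0.164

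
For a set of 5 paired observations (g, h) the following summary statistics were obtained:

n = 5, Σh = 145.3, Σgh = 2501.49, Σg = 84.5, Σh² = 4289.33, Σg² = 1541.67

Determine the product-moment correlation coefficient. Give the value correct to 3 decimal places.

r = (nΣgh − ΣgΣh) / √[(nΣg² − (Σg)²)(nΣh² − (Σh)²)]
Numerator: 5×2501.49 − 84.5×145.3 = 229.6
Denominator: √[(7708.35 − 7140.25)(21446.65 − 21112.09)] = √[568.1 × 334.56] = 435.9628
r = 229.6 / 435.9628 ≈ 0.527

0.527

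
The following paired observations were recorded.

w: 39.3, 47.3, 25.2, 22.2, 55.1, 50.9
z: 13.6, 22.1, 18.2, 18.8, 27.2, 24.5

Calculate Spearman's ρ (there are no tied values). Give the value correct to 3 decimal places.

0.771

Rank w: 3, 4, 2, 1, 6, 5
Rank z: 1, 4, 2, 3, 6, 5
d = rank(w) − rank(z): 2, 0, 0, -2, 0, 0; Σd² = 8
ρ = 1 − 6Σd² / [n(n²−1)] = 1 − 6×8 / (6×35) = 1 − 48/210 ≈ 0.771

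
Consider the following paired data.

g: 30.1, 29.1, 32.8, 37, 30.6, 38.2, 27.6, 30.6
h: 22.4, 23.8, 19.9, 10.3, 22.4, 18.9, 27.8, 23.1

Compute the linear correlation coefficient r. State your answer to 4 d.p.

-0.8391

n = 8, Σg = 256, Σh = 168.6, Σg² = 8291.38, Σh² = 3735.72, Σgh = 5282.2
nΣgh − ΣgΣh = 42257.6 − 43161.6 = -904
nΣg² − (Σg)² = 66331.04 − 65536 = 795.04; nΣh² − (Σh)² = 29885.76 − 28425.96 = 1459.8
r = -904 / √(795.04 × 1459.8) = -904 / 1077.3112 ≈ -0.8391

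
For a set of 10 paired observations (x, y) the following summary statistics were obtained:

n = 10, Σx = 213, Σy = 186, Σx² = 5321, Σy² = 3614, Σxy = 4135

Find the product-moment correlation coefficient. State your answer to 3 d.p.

r = (nΣxy − ΣxΣy) / √[(nΣx² − (Σx)²)(nΣy² − (Σy)²)]
Numerator: 10×4135 − 213×186 = 1732
Denominator: √[(53210 − 45369)(36140 − 34596)] = √[7841 × 1544] = 3479.4402
r = 1732 / 3479.4402 ≈ 0.498

0.498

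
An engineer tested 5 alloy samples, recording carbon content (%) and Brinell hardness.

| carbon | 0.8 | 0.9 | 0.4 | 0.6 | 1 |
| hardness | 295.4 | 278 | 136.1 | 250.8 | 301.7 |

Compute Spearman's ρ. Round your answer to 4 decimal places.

Rank carbon: 3, 4, 1, 2, 5
Rank hardness: 4, 3, 1, 2, 5
d = rank(carbon) − rank(hardness): -1, 1, 0, 0, 0; Σd² = 2
ρ = 1 − 6Σd² / [n(n²−1)] = 1 − 6×2 / (5×24) = 1 − 12/120 ≈ 0.9000

0.9000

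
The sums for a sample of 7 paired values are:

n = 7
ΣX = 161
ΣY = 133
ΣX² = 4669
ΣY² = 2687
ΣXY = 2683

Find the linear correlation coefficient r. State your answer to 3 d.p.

r = (nΣXY − ΣXΣY) / √[(nΣX² − (ΣX)²)(nΣY² − (ΣY)²)]
Numerator: 7×2683 − 161×133 = -2632
Denominator: √[(32683 − 25921)(18809 − 17689)] = √[6762 × 1120] = 2751.9884
r = -2632 / 2751.9884 ≈ -0.956

-0.956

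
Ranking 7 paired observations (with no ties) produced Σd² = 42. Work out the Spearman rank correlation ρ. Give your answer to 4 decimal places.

0.2500

ρ = 1 − 6Σd² / [n(n²−1)] = 1 − 6×42 / (7×48)
  = 1 − 252/336 = 1 − 0.75000 ≈ 0.2500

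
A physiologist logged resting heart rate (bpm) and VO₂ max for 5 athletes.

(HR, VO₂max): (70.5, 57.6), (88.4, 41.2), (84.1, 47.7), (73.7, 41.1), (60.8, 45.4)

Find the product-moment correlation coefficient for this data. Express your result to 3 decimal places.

n = 5, Σx = 377.5, Σy = 233, Σx² = 28985.95, Σy² = 11040.86, Σxy = 17503.84
nΣxy − ΣxΣy = 87519.2 − 87957.5 = -438.3
nΣx² − (Σx)² = 144929.75 − 142506.25 = 2423.5; nΣy² − (Σy)² = 55204.3 − 54289 = 915.3
r = -438.3 / √(2423.5 × 915.3) = -438.3 / 1489.3722 ≈ -0.294

-0.294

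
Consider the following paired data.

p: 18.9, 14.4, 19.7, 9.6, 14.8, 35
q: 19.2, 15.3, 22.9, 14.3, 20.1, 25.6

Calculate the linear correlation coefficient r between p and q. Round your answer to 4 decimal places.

n = 6, Σp = 112.4, Σq = 117.4, Σp² = 2488.86, Σq² = 2391, Σpq = 2365.09
nΣpq − ΣpΣq = 14190.54 − 13195.76 = 994.78
nΣp² − (Σp)² = 14933.16 − 12633.76 = 2299.4; nΣq² − (Σq)² = 14346 − 13782.76 = 563.24
r = 994.78 / √(2299.4 × 563.24) = 994.78 / 1138.0308 ≈ 0.8741

0.8741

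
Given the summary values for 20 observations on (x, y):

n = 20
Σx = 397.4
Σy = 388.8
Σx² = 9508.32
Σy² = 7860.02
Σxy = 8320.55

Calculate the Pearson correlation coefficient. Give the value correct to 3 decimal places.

r = (nΣxy − ΣxΣy) / √[(nΣx² − (Σx)²)(nΣy² − (Σy)²)]
Numerator: 20×8320.55 − 397.4×388.8 = 11901.88
Denominator: √[(190166.4 − 157926.76)(157200.4 − 151165.44)] = √[32239.64 × 6034.96] = 13948.6536
r = 11901.88 / 13948.6536 ≈ 0.853

0.853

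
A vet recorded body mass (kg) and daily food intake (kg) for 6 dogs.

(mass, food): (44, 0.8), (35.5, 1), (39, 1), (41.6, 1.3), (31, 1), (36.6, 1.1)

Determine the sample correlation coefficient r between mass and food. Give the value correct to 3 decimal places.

n = 6, Σx = 227.7, Σy = 6.2, Σx² = 8748.37, Σy² = 6.54, Σxy = 235.04
nΣxy − ΣxΣy = 1410.24 − 1411.74 = -1.5
nΣx² − (Σx)² = 52490.22 − 51847.29 = 642.93; nΣy² − (Σy)² = 39.24 − 38.44 = 0.8
r = -1.5 / √(642.93 × 0.8) = -1.5 / 22.6792 ≈ -0.066

-0.066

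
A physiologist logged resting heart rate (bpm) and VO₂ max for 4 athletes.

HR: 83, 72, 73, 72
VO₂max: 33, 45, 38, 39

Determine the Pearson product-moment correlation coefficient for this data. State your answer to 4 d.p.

-0.8091

n = 4, Σx = 300, Σy = 155, Σx² = 22586, Σy² = 6079, Σxy = 11561
nΣxy − ΣxΣy = 46244 − 46500 = -256
nΣx² − (Σx)² = 90344 − 90000 = 344; nΣy² − (Σy)² = 24316 − 24025 = 291
r = -256 / √(344 × 291) = -256 / 316.3922 ≈ -0.8091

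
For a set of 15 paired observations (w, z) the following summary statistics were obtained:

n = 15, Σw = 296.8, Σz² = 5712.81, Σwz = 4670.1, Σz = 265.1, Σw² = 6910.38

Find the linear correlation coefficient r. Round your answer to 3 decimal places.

r = (nΣwz − ΣwΣz) / √[(nΣw² − (Σw)²)(nΣz² − (Σz)²)]
Numerator: 15×4670.1 − 296.8×265.1 = -8630.18
Denominator: √[(103655.7 − 88090.24)(85692.15 − 70278.01)] = √[15565.46 × 15414.14] = 15489.6152
r = -8630.18 / 15489.6152 ≈ -0.557

-0.557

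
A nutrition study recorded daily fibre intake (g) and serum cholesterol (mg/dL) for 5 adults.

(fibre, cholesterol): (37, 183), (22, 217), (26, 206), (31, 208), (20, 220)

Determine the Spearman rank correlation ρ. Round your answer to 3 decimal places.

Rank fibre: 5, 2, 3, 4, 1
Rank cholesterol: 1, 4, 2, 3, 5
d = rank(fibre) − rank(cholesterol): 4, -2, 1, 1, -4; Σd² = 38
ρ = 1 − 6Σd² / [n(n²−1)] = 1 − 6×38 / (5×24) = 1 − 228/120 ≈ -0.900

-0.900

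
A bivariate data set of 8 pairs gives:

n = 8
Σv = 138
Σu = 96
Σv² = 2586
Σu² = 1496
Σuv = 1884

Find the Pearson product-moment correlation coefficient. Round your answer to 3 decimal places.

r = (nΣuv − ΣuΣv) / √[(nΣu² − (Σu)²)(nΣv² − (Σv)²)]
Numerator: 8×1884 − 96×138 = 1824
Denominator: √[(11968 − 9216)(20688 − 19044)] = √[2752 × 1644] = 2127.0374
r = 1824 / 2127.0374 ≈ 0.858

0.858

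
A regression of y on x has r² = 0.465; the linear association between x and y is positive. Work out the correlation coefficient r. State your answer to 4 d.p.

|r| = √0.465 = 0.6819
The association is positive, so r = 0.6819.

0.6819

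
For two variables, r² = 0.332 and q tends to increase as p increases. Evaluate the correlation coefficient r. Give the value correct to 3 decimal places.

|r| = √0.332 = 0.576
The association is positive, so r = 0.576.

0.576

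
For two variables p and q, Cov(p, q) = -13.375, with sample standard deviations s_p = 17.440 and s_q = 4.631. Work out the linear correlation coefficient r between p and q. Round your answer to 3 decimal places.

r = Cov(p,q) / (s_p · s_q) = -13.375 / (17.440 × 4.631)
  = -13.375 / 80.7646 ≈ -0.166

-0.166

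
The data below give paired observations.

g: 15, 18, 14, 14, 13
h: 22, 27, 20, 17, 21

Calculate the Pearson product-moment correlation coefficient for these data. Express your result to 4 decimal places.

n = 5, Σg = 74, Σh = 107, Σg² = 1110, Σh² = 2343, Σgh = 1607
nΣgh − ΣgΣh = 8035 − 7918 = 117
nΣg² − (Σg)² = 5550 − 5476 = 74; nΣh² − (Σh)² = 11715 − 11449 = 266
r = 117 / √(74 × 266) = 117 / 140.2997 ≈ 0.8339

0.8339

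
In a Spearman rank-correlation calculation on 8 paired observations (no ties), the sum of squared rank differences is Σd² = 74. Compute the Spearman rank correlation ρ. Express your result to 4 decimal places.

ρ = 1 − 6Σd² / [n(n²−1)] = 1 − 6×74 / (8×63)
  = 1 − 444/504 = 1 − 0.88095 ≈ 0.1190

0.1190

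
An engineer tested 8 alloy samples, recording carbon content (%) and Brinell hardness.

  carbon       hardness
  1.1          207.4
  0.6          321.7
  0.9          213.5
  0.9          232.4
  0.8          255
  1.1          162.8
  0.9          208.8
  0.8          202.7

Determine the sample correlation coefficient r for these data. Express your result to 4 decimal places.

n = 8, Σx = 7.1, Σy = 1804.3, Σx² = 6.49, Σy² = 422311.23, Σxy = 1555.63
nΣxy − ΣxΣy = 12445.04 − 12810.53 = -365.49
nΣx² − (Σx)² = 51.92 − 50.41 = 1.51; nΣy² − (Σy)² = 3378489.84 − 3255498.49 = 122991.35
r = -365.49 / √(1.51 × 122991.35) = -365.49 / 430.9489 ≈ -0.8481

-0.8481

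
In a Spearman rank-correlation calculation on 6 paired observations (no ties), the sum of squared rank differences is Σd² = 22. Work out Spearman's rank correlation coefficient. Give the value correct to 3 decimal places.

ρ = 1 − 6Σd² / [n(n²−1)] = 1 − 6×22 / (6×35)
  = 1 − 132/210 = 1 − 0.6286 ≈ 0.371

0.371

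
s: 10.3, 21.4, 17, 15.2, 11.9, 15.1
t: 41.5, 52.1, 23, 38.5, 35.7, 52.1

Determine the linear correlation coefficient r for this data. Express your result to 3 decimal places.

n = 6, Σs = 90.9, Σt = 242.9, Σs² = 1453.71, Σt² = 10436.81, Σst = 3730.13
nΣst − ΣsΣt = 22380.78 − 22079.61 = 301.17
nΣs² − (Σs)² = 8722.26 − 8262.81 = 459.45; nΣt² − (Σt)² = 62620.86 − 59000.41 = 3620.45
r = 301.17 / √(459.45 × 3620.45) = 301.17 / 1289.7348 ≈ 0.234

0.234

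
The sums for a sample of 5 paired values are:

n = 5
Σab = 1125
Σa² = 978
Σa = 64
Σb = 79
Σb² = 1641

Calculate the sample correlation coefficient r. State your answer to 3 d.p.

r = (nΣab − ΣaΣb) / √[(nΣa² − (Σa)²)(nΣb² − (Σb)²)]
Numerator: 5×1125 − 64×79 = 569
Denominator: √[(4890 − 4096)(8205 − 6241)] = √[794 × 1964] = 1248.7658
r = 569 / 1248.7658 ≈ 0.456

0.456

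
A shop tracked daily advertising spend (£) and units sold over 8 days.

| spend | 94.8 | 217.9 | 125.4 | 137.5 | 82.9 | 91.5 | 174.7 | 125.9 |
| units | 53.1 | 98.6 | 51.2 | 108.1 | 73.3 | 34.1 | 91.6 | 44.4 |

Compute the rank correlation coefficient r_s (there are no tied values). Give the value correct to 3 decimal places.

Rank spend: 3, 8, 4, 6, 1, 2, 7, 5
Rank units: 4, 7, 3, 8, 5, 1, 6, 2
d = rank(spend) − rank(units): -1, 1, 1, -2, -4, 1, 1, 3; Σd² = 34
ρ = 1 − 6Σd² / [n(n²−1)] = 1 − 6×34 / (8×63) = 1 − 204/504 ≈ 0.595

0.595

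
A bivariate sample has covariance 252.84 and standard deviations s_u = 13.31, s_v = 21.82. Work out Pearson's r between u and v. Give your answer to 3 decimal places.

r = Cov(u,v) / (s_u · s_v) = 252.84 / (13.31 × 21.82)
  = 252.84 / 290.4242 ≈ 0.871

0.871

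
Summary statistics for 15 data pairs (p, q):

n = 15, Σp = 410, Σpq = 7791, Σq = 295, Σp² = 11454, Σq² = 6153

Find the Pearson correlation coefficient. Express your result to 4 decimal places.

r = (nΣpq − ΣpΣq) / √[(nΣp² − (Σp)²)(nΣq² − (Σq)²)]
Numerator: 15×7791 − 410×295 = -4085
Denominator: √[(171810 − 168100)(92295 − 87025)] = √[3710 × 5270] = 4421.7304
r = -4085 / 4421.7304 ≈ -0.9238

-0.9238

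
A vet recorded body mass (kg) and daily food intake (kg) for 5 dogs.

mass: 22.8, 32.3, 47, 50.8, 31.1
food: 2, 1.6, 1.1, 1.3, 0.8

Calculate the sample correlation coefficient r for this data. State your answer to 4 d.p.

n = 5, Σx = 184, Σy = 6.8, Σx² = 7319.98, Σy² = 10.1, Σxy = 239.9
nΣxy − ΣxΣy = 1199.5 − 1251.2 = -51.7
nΣx² − (Σx)² = 36599.9 − 33856 = 2743.9; nΣy² − (Σy)² = 50.5 − 46.24 = 4.26
r = -51.7 / √(2743.9 × 4.26) = -51.7 / 108.1157 ≈ -0.4782

-0.4782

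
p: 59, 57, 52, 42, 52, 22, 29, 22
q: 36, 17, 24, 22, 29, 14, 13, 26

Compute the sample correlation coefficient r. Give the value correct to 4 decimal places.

n = 8, Σp = 335, Σq = 181, Σp² = 15711, Σq² = 4527, Σpq = 8030
nΣpq − ΣpΣq = 64240 − 60635 = 3605
nΣp² − (Σp)² = 125688 − 112225 = 13463; nΣq² − (Σq)² = 36216 − 32761 = 3455
r = 3605 / √(13463 × 3455) = 3605 / 6820.1661 ≈ 0.5286

0.5286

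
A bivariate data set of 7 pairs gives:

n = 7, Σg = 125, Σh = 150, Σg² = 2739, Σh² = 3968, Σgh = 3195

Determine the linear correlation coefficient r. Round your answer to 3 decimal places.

0.836

r = (nΣgh − ΣgΣh) / √[(nΣg² − (Σg)²)(nΣh² − (Σh)²)]
Numerator: 7×3195 − 125×150 = 3615
Denominator: √[(19173 − 15625)(27776 − 22500)] = √[3548 × 5276] = 4326.5746
r = 3615 / 4326.5746 ≈ 0.836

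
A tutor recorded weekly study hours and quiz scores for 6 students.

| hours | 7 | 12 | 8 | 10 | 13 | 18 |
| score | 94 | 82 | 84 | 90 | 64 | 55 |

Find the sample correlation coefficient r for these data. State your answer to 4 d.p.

n = 6, Σx = 68, Σy = 469, Σx² = 850, Σy² = 37837, Σxy = 5036
nΣxy − ΣxΣy = 30216 − 31892 = -1676
nΣx² − (Σx)² = 5100 − 4624 = 476; nΣy² − (Σy)² = 227022 − 219961 = 7061
r = -1676 / √(476 × 7061) = -1676 / 1833.3128 ≈ -0.9142

-0.9142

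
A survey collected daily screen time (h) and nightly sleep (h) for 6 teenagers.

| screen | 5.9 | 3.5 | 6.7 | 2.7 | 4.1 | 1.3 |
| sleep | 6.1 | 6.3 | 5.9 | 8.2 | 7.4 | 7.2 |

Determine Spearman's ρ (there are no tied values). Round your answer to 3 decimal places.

-0.714

Rank screen: 5, 3, 6, 2, 4, 1
Rank sleep: 2, 3, 1, 6, 5, 4
d = rank(screen) − rank(sleep): 3, 0, 5, -4, -1, -3; Σd² = 60
ρ = 1 − 6Σd² / [n(n²−1)] = 1 − 6×60 / (6×35) = 1 − 360/210 ≈ -0.714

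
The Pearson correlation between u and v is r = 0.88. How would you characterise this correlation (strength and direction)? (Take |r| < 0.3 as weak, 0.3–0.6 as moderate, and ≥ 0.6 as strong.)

strong positive

r = 0.88 > 0 so the relationship is positive.
|r| = 0.88, which falls in the strong range.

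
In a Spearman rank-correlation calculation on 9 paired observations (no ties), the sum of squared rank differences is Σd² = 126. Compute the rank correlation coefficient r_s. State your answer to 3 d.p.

-0.050

ρ = 1 − 6Σd² / [n(n²−1)] = 1 − 6×126 / (9×80)
  = 1 − 756/720 = 1 − 1.0500 ≈ -0.050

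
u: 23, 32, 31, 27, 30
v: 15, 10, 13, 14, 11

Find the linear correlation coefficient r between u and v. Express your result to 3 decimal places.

-0.853

n = 5, Σu = 143, Σv = 63, Σu² = 4143, Σv² = 811, Σuv = 1776
nΣuv − ΣuΣv = 8880 − 9009 = -129
nΣu² − (Σu)² = 20715 − 20449 = 266; nΣv² − (Σv)² = 4055 − 3969 = 86
r = -129 / √(266 × 86) = -129 / 151.2481 ≈ -0.853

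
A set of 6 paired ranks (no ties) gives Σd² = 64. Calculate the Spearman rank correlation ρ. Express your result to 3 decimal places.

-0.829

ρ = 1 − 6Σd² / [n(n²−1)] = 1 − 6×64 / (6×35)
  = 1 − 384/210 = 1 − 1.8286 ≈ -0.829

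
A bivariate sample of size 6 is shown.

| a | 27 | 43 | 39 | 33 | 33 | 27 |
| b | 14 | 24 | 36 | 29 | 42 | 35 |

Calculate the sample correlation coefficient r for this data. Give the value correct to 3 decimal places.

0.131

n = 6, Σa = 202, Σb = 180, Σa² = 7006, Σb² = 5898, Σab = 6102
nΣab − ΣaΣb = 36612 − 36360 = 252
nΣa² − (Σa)² = 42036 − 40804 = 1232; nΣb² − (Σb)² = 35388 − 32400 = 2988
r = 252 / √(1232 × 2988) = 252 / 1918.6495 ≈ 0.131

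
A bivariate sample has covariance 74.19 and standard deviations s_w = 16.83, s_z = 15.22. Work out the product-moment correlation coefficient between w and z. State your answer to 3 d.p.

r = Cov(w,z) / (s_w · s_z) = 74.19 / (16.83 × 15.22)
  = 74.19 / 256.1526 ≈ 0.290

0.290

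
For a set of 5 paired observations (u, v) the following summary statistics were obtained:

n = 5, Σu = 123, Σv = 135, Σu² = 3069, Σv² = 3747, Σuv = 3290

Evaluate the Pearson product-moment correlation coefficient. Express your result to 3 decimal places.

r = (nΣuv − ΣuΣv) / √[(nΣu² − (Σu)²)(nΣv² − (Σv)²)]
Numerator: 5×3290 − 123×135 = -155
Denominator: √[(15345 − 15129)(18735 − 18225)] = √[216 × 510] = 331.9036
r = -155 / 331.9036 ≈ -0.467

-0.467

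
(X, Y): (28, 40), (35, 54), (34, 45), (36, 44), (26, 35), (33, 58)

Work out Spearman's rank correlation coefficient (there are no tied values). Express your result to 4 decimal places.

0.4857

Rank X: 2, 5, 4, 6, 1, 3
Rank Y: 2, 5, 4, 3, 1, 6
d = rank(X) − rank(Y): 0, 0, 0, 3, 0, -3; Σd² = 18
ρ = 1 − 6Σd² / [n(n²−1)] = 1 − 6×18 / (6×35) = 1 − 108/210 ≈ 0.4857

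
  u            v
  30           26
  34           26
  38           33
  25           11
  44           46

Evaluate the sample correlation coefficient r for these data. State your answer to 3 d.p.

n = 5, Σu = 171, Σv = 142, Σu² = 6061, Σv² = 4678, Σuv = 5217
nΣuv − ΣuΣv = 26085 − 24282 = 1803
nΣu² − (Σu)² = 30305 − 29241 = 1064; nΣv² − (Σv)² = 23390 − 20164 = 3226
r = 1803 / √(1064 × 3226) = 1803 / 1852.6910 ≈ 0.973

0.973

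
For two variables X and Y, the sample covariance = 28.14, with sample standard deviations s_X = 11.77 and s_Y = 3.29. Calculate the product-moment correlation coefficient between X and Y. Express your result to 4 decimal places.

0.7267

r = Cov(X,Y) / (s_X · s_Y) = 28.14 / (11.77 × 3.29)
  = 28.14 / 38.7233 ≈ 0.7267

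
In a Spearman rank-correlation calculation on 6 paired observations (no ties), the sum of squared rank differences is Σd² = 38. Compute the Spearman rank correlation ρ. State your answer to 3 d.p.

ρ = 1 − 6Σd² / [n(n²−1)] = 1 − 6×38 / (6×35)
  = 1 − 228/210 = 1 − 1.0857 ≈ -0.086

-0.086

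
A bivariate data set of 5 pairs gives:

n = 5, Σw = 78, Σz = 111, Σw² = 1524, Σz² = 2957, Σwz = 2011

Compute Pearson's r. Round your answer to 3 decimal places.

0.718

r = (nΣwz − ΣwΣz) / √[(nΣw² − (Σw)²)(nΣz² − (Σz)²)]
Numerator: 5×2011 − 78×111 = 1397
Denominator: √[(7620 − 6084)(14785 − 12321)] = √[1536 × 2464] = 1945.4316
r = 1397 / 1945.4316 ≈ 0.718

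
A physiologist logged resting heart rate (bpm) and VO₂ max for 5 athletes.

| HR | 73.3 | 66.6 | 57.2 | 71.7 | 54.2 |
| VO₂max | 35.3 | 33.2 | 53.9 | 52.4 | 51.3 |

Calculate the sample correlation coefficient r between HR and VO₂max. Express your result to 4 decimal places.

n = 5, Σx = 323, Σy = 226.1, Σx² = 21158.82, Σy² = 10630.99, Σxy = 14419.23
nΣxy − ΣxΣy = 72096.15 − 73030.3 = -934.15
nΣx² − (Σx)² = 105794.1 − 104329 = 1465.1; nΣy² − (Σy)² = 53154.95 − 51121.21 = 2033.74
r = -934.15 / √(1465.1 × 2033.74) = -934.15 / 1726.1612 ≈ -0.5412

-0.5412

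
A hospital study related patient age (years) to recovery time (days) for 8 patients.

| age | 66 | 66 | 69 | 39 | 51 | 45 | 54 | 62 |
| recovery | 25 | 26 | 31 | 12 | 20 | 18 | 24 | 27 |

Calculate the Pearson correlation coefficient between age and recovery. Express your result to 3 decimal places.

0.947

n = 8, Σx = 452, Σy = 183, Σx² = 26380, Σy² = 4435, Σxy = 10773
nΣxy − ΣxΣy = 86184 − 82716 = 3468
nΣx² − (Σx)² = 211040 − 204304 = 6736; nΣy² − (Σy)² = 35480 − 33489 = 1991
r = 3468 / √(6736 × 1991) = 3468 / 3662.1546 ≈ 0.947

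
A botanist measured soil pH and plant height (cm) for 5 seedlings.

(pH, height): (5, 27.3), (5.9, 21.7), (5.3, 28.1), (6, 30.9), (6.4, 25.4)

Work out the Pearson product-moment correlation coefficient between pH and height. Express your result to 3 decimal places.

-0.212

n = 5, Σx = 28.6, Σy = 133.4, Σx² = 164.86, Σy² = 3605.76, Σxy = 761.42
nΣxy − ΣxΣy = 3807.1 − 3815.24 = -8.14
nΣx² − (Σx)² = 824.3 − 817.96 = 6.34; nΣy² − (Σy)² = 18028.8 − 17795.56 = 233.24
r = -8.14 / √(6.34 × 233.24) = -8.14 / 38.4544 ≈ -0.212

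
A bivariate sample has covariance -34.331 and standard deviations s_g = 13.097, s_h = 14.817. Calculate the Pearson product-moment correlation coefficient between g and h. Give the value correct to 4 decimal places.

r = Cov(g,h) / (s_g · s_h) = -34.331 / (13.097 × 14.817)
  = -34.331 / 194.0582 ≈ -0.1769

-0.1769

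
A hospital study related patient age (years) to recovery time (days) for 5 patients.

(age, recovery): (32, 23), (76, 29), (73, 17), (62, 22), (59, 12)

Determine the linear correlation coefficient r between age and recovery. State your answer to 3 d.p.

0.071

n = 5, Σx = 302, Σy = 103, Σx² = 19454, Σy² = 2287, Σxy = 6253
nΣxy − ΣxΣy = 31265 − 31106 = 159
nΣx² − (Σx)² = 97270 − 91204 = 6066; nΣy² − (Σy)² = 11435 − 10609 = 826
r = 159 / √(6066 × 826) = 159 / 2238.4182 ≈ 0.071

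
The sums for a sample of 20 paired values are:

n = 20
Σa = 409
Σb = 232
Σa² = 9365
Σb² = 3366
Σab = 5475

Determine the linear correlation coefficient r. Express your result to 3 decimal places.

r = (nΣab − ΣaΣb) / √[(nΣa² − (Σa)²)(nΣb² − (Σb)²)]
Numerator: 20×5475 − 409×232 = 14612
Denominator: √[(187300 − 167281)(67320 − 53824)] = √[20019 × 13496] = 16437.0443
r = 14612 / 16437.0443 ≈ 0.889

0.889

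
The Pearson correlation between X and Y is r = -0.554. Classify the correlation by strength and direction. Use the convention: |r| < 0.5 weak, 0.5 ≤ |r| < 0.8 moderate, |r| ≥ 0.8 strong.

moderate negative

r = -0.554 < 0 so the relationship is negative.
|r| = 0.554, which falls in the moderate range.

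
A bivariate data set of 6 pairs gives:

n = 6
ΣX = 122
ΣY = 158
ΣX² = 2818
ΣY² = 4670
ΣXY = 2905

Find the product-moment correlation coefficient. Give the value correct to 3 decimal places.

r = (nΣXY − ΣXΣY) / √[(nΣX² − (ΣX)²)(nΣY² − (ΣY)²)]
Numerator: 6×2905 − 122×158 = -1846
Denominator: √[(16908 − 14884)(28020 − 24964)] = √[2024 × 3056] = 2487.0352
r = -1846 / 2487.0352 ≈ -0.742

-0.742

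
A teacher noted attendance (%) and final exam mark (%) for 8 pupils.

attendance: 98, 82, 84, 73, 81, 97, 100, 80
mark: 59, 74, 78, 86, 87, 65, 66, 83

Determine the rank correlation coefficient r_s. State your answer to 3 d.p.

-0.833

Rank attendance: 7, 4, 5, 1, 3, 6, 8, 2
Rank mark: 1, 4, 5, 7, 8, 2, 3, 6
d = rank(attendance) − rank(mark): 6, 0, 0, -6, -5, 4, 5, -4; Σd² = 154
ρ = 1 − 6Σd² / [n(n²−1)] = 1 − 6×154 / (8×63) = 1 − 924/504 ≈ -0.833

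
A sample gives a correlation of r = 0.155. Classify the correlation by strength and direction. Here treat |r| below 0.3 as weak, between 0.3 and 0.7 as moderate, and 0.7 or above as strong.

weak positive

r = 0.155 > 0 so the relationship is positive.
|r| = 0.155, which falls in the weak range.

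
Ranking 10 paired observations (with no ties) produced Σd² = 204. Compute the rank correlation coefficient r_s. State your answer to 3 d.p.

-0.236

ρ = 1 − 6Σd² / [n(n²−1)] = 1 − 6×204 / (10×99)
  = 1 − 1224/990 = 1 − 1.2364 ≈ -0.236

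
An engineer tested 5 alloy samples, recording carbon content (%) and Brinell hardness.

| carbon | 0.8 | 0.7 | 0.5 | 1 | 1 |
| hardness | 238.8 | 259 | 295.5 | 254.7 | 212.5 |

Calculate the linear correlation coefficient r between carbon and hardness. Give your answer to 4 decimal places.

-0.8199

n = 5, Σx = 4, Σy = 1260.5, Σx² = 3.38, Σy² = 321455.03, Σxy = 987.29
nΣxy − ΣxΣy = 4936.45 − 5042 = -105.55
nΣx² − (Σx)² = 16.9 − 16 = 0.9; nΣy² − (Σy)² = 1607275.15 − 1588860.25 = 18414.9
r = -105.55 / √(0.9 × 18414.9) = -105.55 / 128.7378 ≈ -0.8199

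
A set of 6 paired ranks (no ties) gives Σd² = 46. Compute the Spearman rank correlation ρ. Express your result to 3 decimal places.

-0.314

ρ = 1 − 6Σd² / [n(n²−1)] = 1 − 6×46 / (6×35)
  = 1 − 276/210 = 1 − 1.3143 ≈ -0.314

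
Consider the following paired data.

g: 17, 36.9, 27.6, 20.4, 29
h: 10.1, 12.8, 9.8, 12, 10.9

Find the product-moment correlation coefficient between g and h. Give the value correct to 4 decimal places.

0.5012

n = 5, Σg = 130.9, Σh = 55.6, Σg² = 3669.53, Σh² = 624.7, Σgh = 1475.4
nΣgh − ΣgΣh = 7377 − 7278.04 = 98.96
nΣg² − (Σg)² = 18347.65 − 17134.81 = 1212.84; nΣh² − (Σh)² = 3123.5 − 3091.36 = 32.14
r = 98.96 / √(1212.84 × 32.14) = 98.96 / 197.4352 ≈ 0.5012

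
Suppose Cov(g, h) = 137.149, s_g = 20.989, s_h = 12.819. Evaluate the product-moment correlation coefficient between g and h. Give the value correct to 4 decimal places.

r = Cov(g,h) / (s_g · s_h) = 137.149 / (20.989 × 12.819)
  = 137.149 / 269.0580 ≈ 0.5097

0.5097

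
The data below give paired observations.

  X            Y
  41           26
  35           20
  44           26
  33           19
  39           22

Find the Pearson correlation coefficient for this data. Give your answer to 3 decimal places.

0.954

n = 5, ΣX = 192, ΣY = 113, ΣX² = 7452, ΣY² = 2597, ΣXY = 4395
nΣXY − ΣXΣY = 21975 − 21696 = 279
nΣX² − (ΣX)² = 37260 − 36864 = 396; nΣY² − (ΣY)² = 12985 − 12769 = 216
r = 279 / √(396 × 216) = 279 / 292.4654 ≈ 0.954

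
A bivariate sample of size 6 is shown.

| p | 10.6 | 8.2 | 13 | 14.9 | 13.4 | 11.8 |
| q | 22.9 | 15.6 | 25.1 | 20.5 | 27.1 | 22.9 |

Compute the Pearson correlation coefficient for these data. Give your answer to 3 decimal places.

n = 6, Σp = 71.9, Σq = 134.1, Σp² = 889.41, Σq² = 3076.85, Σpq = 1635.77
nΣpq − ΣpΣq = 9814.62 − 9641.79 = 172.83
nΣp² − (Σp)² = 5336.46 − 5169.61 = 166.85; nΣq² − (Σq)² = 18461.1 − 17982.81 = 478.29
r = 172.83 / √(166.85 × 478.29) = 172.83 / 282.4937 ≈ 0.612

0.612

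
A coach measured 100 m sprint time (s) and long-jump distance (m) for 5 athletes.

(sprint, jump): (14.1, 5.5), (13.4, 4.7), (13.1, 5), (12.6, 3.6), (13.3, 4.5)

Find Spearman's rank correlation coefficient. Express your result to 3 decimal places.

Rank sprint: 5, 4, 2, 1, 3
Rank jump: 5, 3, 4, 1, 2
d = rank(sprint) − rank(jump): 0, 1, -2, 0, 1; Σd² = 6
ρ = 1 − 6Σd² / [n(n²−1)] = 1 − 6×6 / (5×24) = 1 − 36/120 ≈ 0.700

0.700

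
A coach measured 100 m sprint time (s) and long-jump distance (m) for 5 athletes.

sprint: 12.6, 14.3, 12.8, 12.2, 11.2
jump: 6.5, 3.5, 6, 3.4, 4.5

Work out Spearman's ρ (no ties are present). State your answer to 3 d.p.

Rank sprint: 3, 5, 4, 2, 1
Rank jump: 5, 2, 4, 1, 3
d = rank(sprint) − rank(jump): -2, 3, 0, 1, -2; Σd² = 18
ρ = 1 − 6Σd² / [n(n²−1)] = 1 − 6×18 / (5×24) = 1 − 108/120 ≈ 0.100

0.100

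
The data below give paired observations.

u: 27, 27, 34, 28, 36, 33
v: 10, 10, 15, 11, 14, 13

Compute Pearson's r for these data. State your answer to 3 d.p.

0.947

n = 6, Σu = 185, Σv = 73, Σu² = 5783, Σv² = 911, Σuv = 2291
nΣuv − ΣuΣv = 13746 − 13505 = 241
nΣu² − (Σu)² = 34698 − 34225 = 473; nΣv² − (Σv)² = 5466 − 5329 = 137
r = 241 / √(473 × 137) = 241 / 254.5604 ≈ 0.947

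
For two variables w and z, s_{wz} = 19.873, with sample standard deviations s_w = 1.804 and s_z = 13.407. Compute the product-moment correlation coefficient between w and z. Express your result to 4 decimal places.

0.8217

r = Cov(w,z) / (s_w · s_z) = 19.873 / (1.804 × 13.407)
  = 19.873 / 24.1862 ≈ 0.8217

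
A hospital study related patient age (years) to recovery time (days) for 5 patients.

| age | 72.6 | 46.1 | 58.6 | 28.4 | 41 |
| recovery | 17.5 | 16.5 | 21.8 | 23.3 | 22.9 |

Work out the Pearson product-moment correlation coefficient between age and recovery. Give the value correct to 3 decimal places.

n = 5, Σx = 246.7, Σy = 102, Σx² = 13317.49, Σy² = 2121.04, Σxy = 4909.25
nΣxy − ΣxΣy = 24546.25 − 25163.4 = -617.15
nΣx² − (Σx)² = 66587.45 − 60860.89 = 5726.56; nΣy² − (Σy)² = 10605.2 − 10404 = 201.2
r = -617.15 / √(5726.56 × 201.2) = -617.15 / 1073.3983 ≈ -0.575

-0.575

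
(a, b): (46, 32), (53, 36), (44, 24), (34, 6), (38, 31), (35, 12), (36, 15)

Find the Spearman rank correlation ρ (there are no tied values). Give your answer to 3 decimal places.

Rank a: 6, 7, 5, 1, 4, 2, 3
Rank b: 6, 7, 4, 1, 5, 2, 3
d = rank(a) − rank(b): 0, 0, 1, 0, -1, 0, 0; Σd² = 2
ρ = 1 − 6Σd² / [n(n²−1)] = 1 − 6×2 / (7×48) = 1 − 12/336 ≈ 0.964

0.964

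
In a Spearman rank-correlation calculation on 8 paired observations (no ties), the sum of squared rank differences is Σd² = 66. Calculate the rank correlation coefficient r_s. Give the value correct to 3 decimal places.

0.214

ρ = 1 − 6Σd² / [n(n²−1)] = 1 − 6×66 / (8×63)
  = 1 − 396/504 = 1 − 0.7857 ≈ 0.214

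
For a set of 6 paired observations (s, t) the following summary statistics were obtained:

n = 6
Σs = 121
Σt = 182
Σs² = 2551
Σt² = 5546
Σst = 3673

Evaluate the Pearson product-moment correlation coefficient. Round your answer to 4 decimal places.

0.0503

r = (nΣst − ΣsΣt) / √[(nΣs² − (Σs)²)(nΣt² − (Σt)²)]
Numerator: 6×3673 − 121×182 = 16
Denominator: √[(15306 − 14641)(33276 − 33124)] = √[665 × 152] = 317.9308
r = 16 / 317.9308 ≈ 0.0503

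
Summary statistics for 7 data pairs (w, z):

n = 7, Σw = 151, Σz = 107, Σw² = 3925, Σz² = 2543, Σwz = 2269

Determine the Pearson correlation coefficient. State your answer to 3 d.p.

-0.050

r = (nΣwz − ΣwΣz) / √[(nΣw² − (Σw)²)(nΣz² − (Σz)²)]
Numerator: 7×2269 − 151×107 = -274
Denominator: √[(27475 − 22801)(17801 − 11449)] = √[4674 × 6352] = 5448.7841
r = -274 / 5448.7841 ≈ -0.050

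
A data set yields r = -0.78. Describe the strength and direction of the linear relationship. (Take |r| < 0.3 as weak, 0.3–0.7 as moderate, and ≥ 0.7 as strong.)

r = -0.78 < 0 so the relationship is negative.
|r| = 0.78, which falls in the strong range.

strong negative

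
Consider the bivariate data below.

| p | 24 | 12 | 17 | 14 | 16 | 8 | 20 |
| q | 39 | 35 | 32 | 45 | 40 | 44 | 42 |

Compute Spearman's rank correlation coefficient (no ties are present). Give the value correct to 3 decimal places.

-0.321

Rank p: 7, 2, 5, 3, 4, 1, 6
Rank q: 3, 2, 1, 7, 4, 6, 5
d = rank(p) − rank(q): 4, 0, 4, -4, 0, -5, 1; Σd² = 74
ρ = 1 − 6Σd² / [n(n²−1)] = 1 − 6×74 / (7×48) = 1 − 444/336 ≈ -0.321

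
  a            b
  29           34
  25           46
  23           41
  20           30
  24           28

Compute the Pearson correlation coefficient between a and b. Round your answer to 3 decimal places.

0.194

n = 5, Σa = 121, Σb = 179, Σa² = 2971, Σb² = 6637, Σab = 4351
nΣab − ΣaΣb = 21755 − 21659 = 96
nΣa² − (Σa)² = 14855 − 14641 = 214; nΣb² − (Σb)² = 33185 − 32041 = 1144
r = 96 / √(214 × 1144) = 96 / 494.7888 ≈ 0.194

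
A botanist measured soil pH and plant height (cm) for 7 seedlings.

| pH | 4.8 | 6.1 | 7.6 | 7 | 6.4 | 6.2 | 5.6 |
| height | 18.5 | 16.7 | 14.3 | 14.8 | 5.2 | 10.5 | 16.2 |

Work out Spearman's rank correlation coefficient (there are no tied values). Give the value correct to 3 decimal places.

-0.679

Rank pH: 1, 3, 7, 6, 5, 4, 2
Rank height: 7, 6, 3, 4, 1, 2, 5
d = rank(pH) − rank(height): -6, -3, 4, 2, 4, 2, -3; Σd² = 94
ρ = 1 − 6Σd² / [n(n²−1)] = 1 − 6×94 / (7×48) = 1 − 564/336 ≈ -0.679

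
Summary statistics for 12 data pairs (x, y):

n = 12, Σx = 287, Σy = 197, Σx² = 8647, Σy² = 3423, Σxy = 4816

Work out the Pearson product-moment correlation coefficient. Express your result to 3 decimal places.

r = (nΣxy − ΣxΣy) / √[(nΣx² − (Σx)²)(nΣy² − (Σy)²)]
Numerator: 12×4816 − 287×197 = 1253
Denominator: √[(103764 − 82369)(41076 − 38809)] = √[21395 × 2267] = 6964.3711
r = 1253 / 6964.3711 ≈ 0.180

0.180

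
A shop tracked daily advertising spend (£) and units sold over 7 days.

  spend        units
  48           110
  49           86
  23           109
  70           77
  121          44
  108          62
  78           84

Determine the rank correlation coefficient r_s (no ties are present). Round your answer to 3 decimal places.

-0.929

Rank spend: 2, 3, 1, 4, 7, 6, 5
Rank units: 7, 5, 6, 3, 1, 2, 4
d = rank(spend) − rank(units): -5, -2, -5, 1, 6, 4, 1; Σd² = 108
ρ = 1 − 6Σd² / [n(n²−1)] = 1 − 6×108 / (7×48) = 1 − 648/336 ≈ -0.929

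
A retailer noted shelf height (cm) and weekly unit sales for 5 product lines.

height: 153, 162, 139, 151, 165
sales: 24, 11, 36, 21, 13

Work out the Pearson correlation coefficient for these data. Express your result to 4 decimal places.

-0.9686

n = 5, Σx = 770, Σy = 105, Σx² = 119000, Σy² = 2603, Σxy = 15774
nΣxy − ΣxΣy = 78870 − 80850 = -1980
nΣx² − (Σx)² = 595000 − 592900 = 2100; nΣy² − (Σy)² = 13015 − 11025 = 1990
r = -1980 / √(2100 × 1990) = -1980 / 2044.2603 ≈ -0.9686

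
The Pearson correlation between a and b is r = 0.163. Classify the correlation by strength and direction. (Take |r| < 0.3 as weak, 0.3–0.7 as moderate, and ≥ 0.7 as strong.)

weak positive

r = 0.163 > 0 so the relationship is positive.
|r| = 0.163, which falls in the weak range.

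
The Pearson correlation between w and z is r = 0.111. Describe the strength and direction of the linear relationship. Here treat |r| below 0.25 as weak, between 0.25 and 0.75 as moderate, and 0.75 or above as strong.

weak positive

r = 0.111 > 0 so the relationship is positive.
|r| = 0.111, which falls in the weak range.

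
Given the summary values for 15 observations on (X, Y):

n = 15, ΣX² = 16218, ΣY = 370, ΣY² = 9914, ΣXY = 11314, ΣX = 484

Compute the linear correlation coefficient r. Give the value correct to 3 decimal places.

r = (nΣXY − ΣXΣY) / √[(nΣX² − (ΣX)²)(nΣY² − (ΣY)²)]
Numerator: 15×11314 − 484×370 = -9370
Denominator: √[(243270 − 234256)(148710 − 136900)] = √[9014 × 11810] = 10317.7197
r = -9370 / 10317.7197 ≈ -0.908

-0.908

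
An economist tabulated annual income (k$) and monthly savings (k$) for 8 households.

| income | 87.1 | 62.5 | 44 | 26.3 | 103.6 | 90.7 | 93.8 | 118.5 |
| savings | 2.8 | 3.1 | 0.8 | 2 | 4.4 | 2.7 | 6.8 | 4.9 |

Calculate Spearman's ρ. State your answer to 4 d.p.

Rank income: 4, 3, 2, 1, 7, 5, 6, 8
Rank savings: 4, 5, 1, 2, 6, 3, 8, 7
d = rank(income) − rank(savings): 0, -2, 1, -1, 1, 2, -2, 1; Σd² = 16
ρ = 1 − 6Σd² / [n(n²−1)] = 1 − 6×16 / (8×63) = 1 − 96/504 ≈ 0.8095

0.8095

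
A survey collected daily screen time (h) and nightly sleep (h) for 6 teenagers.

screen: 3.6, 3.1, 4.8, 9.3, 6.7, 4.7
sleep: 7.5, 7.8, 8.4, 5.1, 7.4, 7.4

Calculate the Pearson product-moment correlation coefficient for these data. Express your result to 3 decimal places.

n = 6, Σx = 32.2, Σy = 43.6, Σx² = 199.08, Σy² = 323.18, Σxy = 223.29
nΣxy − ΣxΣy = 1339.74 − 1403.92 = -64.18
nΣx² − (Σx)² = 1194.48 − 1036.84 = 157.64; nΣy² − (Σy)² = 1939.08 − 1900.96 = 38.12
r = -64.18 / √(157.64 × 38.12) = -64.18 / 77.5193 ≈ -0.828

-0.828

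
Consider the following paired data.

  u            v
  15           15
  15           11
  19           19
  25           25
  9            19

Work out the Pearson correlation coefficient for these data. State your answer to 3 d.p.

n = 5, Σu = 83, Σv = 89, Σu² = 1517, Σv² = 1693, Σuv = 1547
nΣuv − ΣuΣv = 7735 − 7387 = 348
nΣu² − (Σu)² = 7585 − 6889 = 696; nΣv² − (Σv)² = 8465 − 7921 = 544
r = 348 / √(696 × 544) = 348 / 615.3243 ≈ 0.566

0.566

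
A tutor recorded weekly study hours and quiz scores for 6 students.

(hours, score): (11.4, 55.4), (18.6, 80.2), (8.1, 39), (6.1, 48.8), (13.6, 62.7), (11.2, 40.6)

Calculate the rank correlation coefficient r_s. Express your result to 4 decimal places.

Rank hours: 4, 6, 2, 1, 5, 3
Rank score: 4, 6, 1, 3, 5, 2
d = rank(hours) − rank(score): 0, 0, 1, -2, 0, 1; Σd² = 6
ρ = 1 − 6Σd² / [n(n²−1)] = 1 − 6×6 / (6×35) = 1 − 36/210 ≈ 0.8286

0.8286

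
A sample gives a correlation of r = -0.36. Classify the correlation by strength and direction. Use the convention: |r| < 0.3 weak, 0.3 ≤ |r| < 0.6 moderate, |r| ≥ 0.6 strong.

moderate negative

r = -0.36 < 0 so the relationship is negative.
|r| = 0.36, which falls in the moderate range.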